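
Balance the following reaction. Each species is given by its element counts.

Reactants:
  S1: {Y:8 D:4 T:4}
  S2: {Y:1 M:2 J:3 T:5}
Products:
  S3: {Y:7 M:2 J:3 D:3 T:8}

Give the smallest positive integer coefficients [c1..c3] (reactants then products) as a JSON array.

Y: 3·8+4·1 = 28 | 4·7 = 28
M: 3·0+4·2 = 8 | 4·2 = 8
J: 3·0+4·3 = 12 | 4·3 = 12
D: 3·4+4·0 = 12 | 4·3 = 12
T: 3·4+4·5 = 32 | 4·8 = 32
gcd(3,4,4) = 1

Coefficients: [3, 4, 4]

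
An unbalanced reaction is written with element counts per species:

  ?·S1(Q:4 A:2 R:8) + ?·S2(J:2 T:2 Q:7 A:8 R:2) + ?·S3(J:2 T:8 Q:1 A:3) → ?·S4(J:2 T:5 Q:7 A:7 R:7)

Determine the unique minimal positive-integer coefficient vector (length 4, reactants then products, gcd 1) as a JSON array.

J: 3·0+2·2+2·2 = 8 | 4·2 = 8
T: 3·0+2·2+2·8 = 20 | 4·5 = 20
Q: 3·4+2·7+2·1 = 28 | 4·7 = 28
A: 3·2+2·8+2·3 = 28 | 4·7 = 28
R: 3·8+2·2+2·0 = 28 | 4·7 = 28
gcd(3,2,2,4) = 1

Coefficients: [3, 2, 2, 4]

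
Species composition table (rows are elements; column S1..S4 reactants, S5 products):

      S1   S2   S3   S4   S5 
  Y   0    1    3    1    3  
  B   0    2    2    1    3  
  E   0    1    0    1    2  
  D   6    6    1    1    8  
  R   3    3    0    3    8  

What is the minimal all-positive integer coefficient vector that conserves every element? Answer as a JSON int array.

Y: 2·0+1·1+1·3+5·1 = 9 | 3·3 = 9
B: 2·0+1·2+1·2+5·1 = 9 | 3·3 = 9
E: 2·0+1·1+1·0+5·1 = 6 | 3·2 = 6
D: 2·6+1·6+1·1+5·1 = 24 | 3·8 = 24
R: 2·3+1·3+1·0+5·3 = 24 | 3·8 = 24
gcd(2,1,1,5,3) = 1

Coefficients: [2, 1, 1, 5, 3]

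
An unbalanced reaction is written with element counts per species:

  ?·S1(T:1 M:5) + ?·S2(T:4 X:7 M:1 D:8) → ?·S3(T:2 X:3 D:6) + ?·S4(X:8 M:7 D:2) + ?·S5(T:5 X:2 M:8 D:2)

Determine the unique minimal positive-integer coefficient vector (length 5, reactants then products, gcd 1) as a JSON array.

T: 4·1+3·4 = 16 | 3·2+1·0+2·5 = 16
X: 4·0+3·7 = 21 | 3·3+1·8+2·2 = 21
M: 4·5+3·1 = 23 | 3·0+1·7+2·8 = 23
D: 4·0+3·8 = 24 | 3·6+1·2+2·2 = 24
gcd(4,3,3,1,2) = 1

Coefficients: [4, 3, 3, 1, 2]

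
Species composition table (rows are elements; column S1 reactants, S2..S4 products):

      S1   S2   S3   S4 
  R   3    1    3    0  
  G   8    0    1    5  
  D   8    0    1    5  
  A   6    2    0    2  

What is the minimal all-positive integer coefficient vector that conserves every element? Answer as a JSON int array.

Coefficients: [2, 3, 1, 3]

R: 2·3 = 6 | 3·1+1·3+3·0 = 6
G: 2·8 = 16 | 3·0+1·1+3·5 = 16
D: 2·8 = 16 | 3·0+1·1+3·5 = 16
A: 2·6 = 12 | 3·2+1·0+3·2 = 12
gcd(2,3,1,3) = 1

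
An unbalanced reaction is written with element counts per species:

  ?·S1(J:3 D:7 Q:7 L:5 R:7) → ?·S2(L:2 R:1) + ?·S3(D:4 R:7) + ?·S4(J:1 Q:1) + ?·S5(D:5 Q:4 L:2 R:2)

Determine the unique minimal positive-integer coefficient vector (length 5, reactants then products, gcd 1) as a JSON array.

Coefficients: [2, 3, 1, 6, 2]

J: 2·3 = 6 | 3·0+1·0+6·1+2·0 = 6
D: 2·7 = 14 | 3·0+1·4+6·0+2·5 = 14
Q: 2·7 = 14 | 3·0+1·0+6·1+2·4 = 14
L: 2·5 = 10 | 3·2+1·0+6·0+2·2 = 10
R: 2·7 = 14 | 3·1+1·7+6·0+2·2 = 14
gcd(2,3,1,6,2) = 1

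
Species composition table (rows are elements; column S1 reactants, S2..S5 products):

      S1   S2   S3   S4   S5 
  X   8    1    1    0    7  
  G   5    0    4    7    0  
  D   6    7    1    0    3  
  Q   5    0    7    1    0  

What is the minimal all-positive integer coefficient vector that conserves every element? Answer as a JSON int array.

X: 3·8 = 24 | 1·1+2·1+1·0+3·7 = 24
G: 3·5 = 15 | 1·0+2·4+1·7+3·0 = 15
D: 3·6 = 18 | 1·7+2·1+1·0+3·3 = 18
Q: 3·5 = 15 | 1·0+2·7+1·1+3·0 = 15
gcd(3,1,2,1,3) = 1

Coefficients: [3, 1, 2, 1, 3]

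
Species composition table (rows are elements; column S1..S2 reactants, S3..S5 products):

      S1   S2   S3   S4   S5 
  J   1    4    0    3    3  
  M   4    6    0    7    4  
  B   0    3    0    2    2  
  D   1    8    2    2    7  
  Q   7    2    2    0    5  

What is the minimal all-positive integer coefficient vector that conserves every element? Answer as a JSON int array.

J: 3·1+6·4 = 27 | 4·0+4·3+5·3 = 27
M: 3·4+6·6 = 48 | 4·0+4·7+5·4 = 48
B: 3·0+6·3 = 18 | 4·0+4·2+5·2 = 18
D: 3·1+6·8 = 51 | 4·2+4·2+5·7 = 51
Q: 3·7+6·2 = 33 | 4·2+4·0+5·5 = 33
gcd(3,6,4,4,5) = 1

Coefficients: [3, 6, 4, 4, 5]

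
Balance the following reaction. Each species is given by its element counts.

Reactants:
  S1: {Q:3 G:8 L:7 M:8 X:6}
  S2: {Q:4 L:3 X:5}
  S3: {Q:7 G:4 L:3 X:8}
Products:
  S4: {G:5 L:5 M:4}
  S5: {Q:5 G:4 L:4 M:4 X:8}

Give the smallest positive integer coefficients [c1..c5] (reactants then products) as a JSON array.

Coefficients: [5, 2, 1, 4, 6]

Q: 5·3+2·4+1·7 = 30 | 4·0+6·5 = 30
G: 5·8+2·0+1·4 = 44 | 4·5+6·4 = 44
L: 5·7+2·3+1·3 = 44 | 4·5+6·4 = 44
M: 5·8+2·0+1·0 = 40 | 4·4+6·4 = 40
X: 5·6+2·5+1·8 = 48 | 4·0+6·8 = 48
gcd(5,2,1,4,6) = 1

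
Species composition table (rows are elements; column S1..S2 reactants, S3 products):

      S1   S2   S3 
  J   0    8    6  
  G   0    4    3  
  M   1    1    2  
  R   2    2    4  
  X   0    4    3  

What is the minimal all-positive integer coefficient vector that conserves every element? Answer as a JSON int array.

J: 5·0+3·8 = 24 | 4·6 = 24
G: 5·0+3·4 = 12 | 4·3 = 12
M: 5·1+3·1 = 8 | 4·2 = 8
R: 5·2+3·2 = 16 | 4·4 = 16
X: 5·0+3·4 = 12 | 4·3 = 12
gcd(5,3,4) = 1

Coefficients: [5, 3, 4]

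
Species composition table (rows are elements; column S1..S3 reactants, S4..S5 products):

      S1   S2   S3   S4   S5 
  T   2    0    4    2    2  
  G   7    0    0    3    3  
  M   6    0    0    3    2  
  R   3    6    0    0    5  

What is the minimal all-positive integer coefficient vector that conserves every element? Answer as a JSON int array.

Coefficients: [3, 1, 2, 4, 3]

T: 3·2+1·0+2·4 = 14 | 4·2+3·2 = 14
G: 3·7+1·0+2·0 = 21 | 4·3+3·3 = 21
M: 3·6+1·0+2·0 = 18 | 4·3+3·2 = 18
R: 3·3+1·6+2·0 = 15 | 4·0+3·5 = 15
gcd(3,1,2,4,3) = 1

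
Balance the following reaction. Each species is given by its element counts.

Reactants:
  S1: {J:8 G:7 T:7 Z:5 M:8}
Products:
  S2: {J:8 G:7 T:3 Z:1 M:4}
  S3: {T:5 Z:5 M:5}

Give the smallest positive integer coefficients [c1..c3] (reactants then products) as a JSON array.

Coefficients: [5, 5, 4]

J: 5·8 = 40 | 5·8+4·0 = 40
G: 5·7 = 35 | 5·7+4·0 = 35
T: 5·7 = 35 | 5·3+4·5 = 35
Z: 5·5 = 25 | 5·1+4·5 = 25
M: 5·8 = 40 | 5·4+4·5 = 40
gcd(5,5,4) = 1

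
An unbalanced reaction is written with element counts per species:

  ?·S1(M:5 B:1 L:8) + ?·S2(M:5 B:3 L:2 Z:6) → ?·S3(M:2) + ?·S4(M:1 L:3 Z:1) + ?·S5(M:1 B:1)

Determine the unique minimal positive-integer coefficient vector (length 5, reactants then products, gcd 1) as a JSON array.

Coefficients: [2, 1, 2, 6, 5]

M: 2·5+1·5 = 15 | 2·2+6·1+5·1 = 15
B: 2·1+1·3 = 5 | 2·0+6·0+5·1 = 5
L: 2·8+1·2 = 18 | 2·0+6·3+5·0 = 18
Z: 2·0+1·6 = 6 | 2·0+6·1+5·0 = 6
gcd(2,1,2,6,5) = 1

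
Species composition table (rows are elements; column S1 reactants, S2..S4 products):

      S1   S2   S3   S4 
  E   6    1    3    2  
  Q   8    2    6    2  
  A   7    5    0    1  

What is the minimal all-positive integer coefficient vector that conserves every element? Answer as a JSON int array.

E: 3·6 = 18 | 3·1+1·3+6·2 = 18
Q: 3·8 = 24 | 3·2+1·6+6·2 = 24
A: 3·7 = 21 | 3·5+1·0+6·1 = 21
gcd(3,3,1,6) = 1

Coefficients: [3, 3, 1, 6]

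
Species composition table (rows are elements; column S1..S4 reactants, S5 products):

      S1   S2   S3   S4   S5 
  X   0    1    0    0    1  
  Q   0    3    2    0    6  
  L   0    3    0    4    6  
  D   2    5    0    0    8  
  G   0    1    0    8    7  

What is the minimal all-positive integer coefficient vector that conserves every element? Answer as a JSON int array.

X: 6·0+4·1+6·0+3·0 = 4 | 4·1 = 4
Q: 6·0+4·3+6·2+3·0 = 24 | 4·6 = 24
L: 6·0+4·3+6·0+3·4 = 24 | 4·6 = 24
D: 6·2+4·5+6·0+3·0 = 32 | 4·8 = 32
G: 6·0+4·1+6·0+3·8 = 28 | 4·7 = 28
gcd(6,4,6,3,4) = 1

Coefficients: [6, 4, 6, 3, 4]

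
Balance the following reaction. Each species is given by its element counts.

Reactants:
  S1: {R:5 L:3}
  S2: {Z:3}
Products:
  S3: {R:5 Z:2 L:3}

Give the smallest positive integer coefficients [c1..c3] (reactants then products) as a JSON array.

Coefficients: [3, 2, 3]

R: 3·5+2·0 = 15 | 3·5 = 15
Z: 3·0+2·3 = 6 | 3·2 = 6
L: 3·3+2·0 = 9 | 3·3 = 9
gcd(3,2,3) = 1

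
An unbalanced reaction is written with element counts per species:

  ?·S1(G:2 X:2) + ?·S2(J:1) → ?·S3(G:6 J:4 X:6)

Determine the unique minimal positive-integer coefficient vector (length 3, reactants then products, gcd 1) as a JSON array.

G: 3·2+4·0 = 6 | 1·6 = 6
J: 3·0+4·1 = 4 | 1·4 = 4
X: 3·2+4·0 = 6 | 1·6 = 6
gcd(3,4,1) = 1

Coefficients: [3, 4, 1]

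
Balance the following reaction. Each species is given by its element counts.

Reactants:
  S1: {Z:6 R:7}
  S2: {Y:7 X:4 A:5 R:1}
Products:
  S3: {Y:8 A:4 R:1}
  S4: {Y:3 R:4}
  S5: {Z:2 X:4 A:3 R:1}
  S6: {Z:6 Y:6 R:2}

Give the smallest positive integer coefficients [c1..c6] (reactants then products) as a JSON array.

Coefficients: [3, 6, 3, 4, 6, 1]

Z: 3·6+6·0 = 18 | 3·0+4·0+6·2+1·6 = 18
Y: 3·0+6·7 = 42 | 3·8+4·3+6·0+1·6 = 42
X: 3·0+6·4 = 24 | 3·0+4·0+6·4+1·0 = 24
A: 3·0+6·5 = 30 | 3·4+4·0+6·3+1·0 = 30
R: 3·7+6·1 = 27 | 3·1+4·4+6·1+1·2 = 27
gcd(3,6,3,4,6,1) = 1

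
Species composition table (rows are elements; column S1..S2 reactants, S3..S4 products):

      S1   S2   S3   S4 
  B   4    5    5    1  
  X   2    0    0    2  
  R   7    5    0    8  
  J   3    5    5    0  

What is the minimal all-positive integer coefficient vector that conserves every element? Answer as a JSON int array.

Coefficients: [5, 1, 4, 5]

B: 5·4+1·5 = 25 | 4·5+5·1 = 25
X: 5·2+1·0 = 10 | 4·0+5·2 = 10
R: 5·7+1·5 = 40 | 4·0+5·8 = 40
J: 5·3+1·5 = 20 | 4·5+5·0 = 20
gcd(5,1,4,5) = 1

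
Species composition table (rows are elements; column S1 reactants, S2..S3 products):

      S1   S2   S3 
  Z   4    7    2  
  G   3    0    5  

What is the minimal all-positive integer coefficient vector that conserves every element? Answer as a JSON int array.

Z: 5·4 = 20 | 2·7+3·2 = 20
G: 5·3 = 15 | 2·0+3·5 = 15
gcd(5,2,3) = 1

Coefficients: [5, 2, 3]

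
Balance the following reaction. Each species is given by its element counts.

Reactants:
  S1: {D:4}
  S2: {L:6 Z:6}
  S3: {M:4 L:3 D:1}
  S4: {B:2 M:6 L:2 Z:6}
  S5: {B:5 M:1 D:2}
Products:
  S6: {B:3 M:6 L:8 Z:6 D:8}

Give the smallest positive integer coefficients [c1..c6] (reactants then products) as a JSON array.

Coefficients: [6, 3, 4, 1, 2, 4]

B: 6·0+3·0+4·0+1·2+2·5 = 12 | 4·3 = 12
M: 6·0+3·0+4·4+1·6+2·1 = 24 | 4·6 = 24
L: 6·0+3·6+4·3+1·2+2·0 = 32 | 4·8 = 32
Z: 6·0+3·6+4·0+1·6+2·0 = 24 | 4·6 = 24
D: 6·4+3·0+4·1+1·0+2·2 = 32 | 4·8 = 32
gcd(6,3,4,1,2,4) = 1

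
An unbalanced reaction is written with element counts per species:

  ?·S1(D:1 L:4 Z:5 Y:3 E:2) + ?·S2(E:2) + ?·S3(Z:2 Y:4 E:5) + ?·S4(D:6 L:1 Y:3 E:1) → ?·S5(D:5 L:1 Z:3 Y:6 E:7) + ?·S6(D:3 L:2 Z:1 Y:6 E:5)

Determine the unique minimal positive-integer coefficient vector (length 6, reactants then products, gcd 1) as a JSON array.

D: 1·1+4·0+6·0+5·6 = 31 | 5·5+2·3 = 31
L: 1·4+4·0+6·0+5·1 = 9 | 5·1+2·2 = 9
Z: 1·5+4·0+6·2+5·0 = 17 | 5·3+2·1 = 17
Y: 1·3+4·0+6·4+5·3 = 42 | 5·6+2·6 = 42
E: 1·2+4·2+6·5+5·1 = 45 | 5·7+2·5 = 45
gcd(1,4,6,5,5,2) = 1

Coefficients: [1, 4, 6, 5, 5, 2]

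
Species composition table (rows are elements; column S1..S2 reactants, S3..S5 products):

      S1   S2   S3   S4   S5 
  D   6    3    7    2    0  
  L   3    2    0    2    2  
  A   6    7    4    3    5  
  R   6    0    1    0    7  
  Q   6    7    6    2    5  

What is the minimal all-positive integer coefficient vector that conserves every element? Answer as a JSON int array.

D: 4·6+3·3 = 33 | 3·7+6·2+3·0 = 33
L: 4·3+3·2 = 18 | 3·0+6·2+3·2 = 18
A: 4·6+3·7 = 45 | 3·4+6·3+3·5 = 45
R: 4·6+3·0 = 24 | 3·1+6·0+3·7 = 24
Q: 4·6+3·7 = 45 | 3·6+6·2+3·5 = 45
gcd(4,3,3,6,3) = 1

Coefficients: [4, 3, 3, 6, 3]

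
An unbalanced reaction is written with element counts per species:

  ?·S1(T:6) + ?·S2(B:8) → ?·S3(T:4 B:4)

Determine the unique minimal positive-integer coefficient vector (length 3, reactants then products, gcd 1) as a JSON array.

Coefficients: [4, 3, 6]

T: 4·6+3·0 = 24 | 6·4 = 24
B: 4·0+3·8 = 24 | 6·4 = 24
gcd(4,3,6) = 1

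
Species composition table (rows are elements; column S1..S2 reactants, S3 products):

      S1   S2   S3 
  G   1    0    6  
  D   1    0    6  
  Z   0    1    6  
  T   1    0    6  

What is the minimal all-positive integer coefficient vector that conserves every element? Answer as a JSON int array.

G: 6·1+6·0 = 6 | 1·6 = 6
D: 6·1+6·0 = 6 | 1·6 = 6
Z: 6·0+6·1 = 6 | 1·6 = 6
T: 6·1+6·0 = 6 | 1·6 = 6
gcd(6,6,1) = 1

Coefficients: [6, 6, 1]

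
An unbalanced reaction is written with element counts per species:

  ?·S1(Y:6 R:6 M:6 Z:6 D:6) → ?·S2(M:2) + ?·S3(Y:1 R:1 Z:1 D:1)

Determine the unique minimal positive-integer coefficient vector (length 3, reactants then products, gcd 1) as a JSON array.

Coefficients: [1, 3, 6]

Y: 1·6 = 6 | 3·0+6·1 = 6
R: 1·6 = 6 | 3·0+6·1 = 6
M: 1·6 = 6 | 3·2+6·0 = 6
Z: 1·6 = 6 | 3·0+6·1 = 6
D: 1·6 = 6 | 3·0+6·1 = 6
gcd(1,3,6) = 1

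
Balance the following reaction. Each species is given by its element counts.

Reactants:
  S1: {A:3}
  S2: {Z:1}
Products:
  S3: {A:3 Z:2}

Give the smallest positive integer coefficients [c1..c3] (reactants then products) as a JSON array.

A: 1·3+2·0 = 3 | 1·3 = 3
Z: 1·0+2·1 = 2 | 1·2 = 2
gcd(1,2,1) = 1

Coefficients: [1, 2, 1]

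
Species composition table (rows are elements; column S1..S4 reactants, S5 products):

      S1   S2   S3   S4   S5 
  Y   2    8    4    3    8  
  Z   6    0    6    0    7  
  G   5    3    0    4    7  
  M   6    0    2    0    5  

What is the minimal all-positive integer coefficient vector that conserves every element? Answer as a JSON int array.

Y: 4·2+2·8+3·4+4·3 = 48 | 6·8 = 48
Z: 4·6+2·0+3·6+4·0 = 42 | 6·7 = 42
G: 4·5+2·3+3·0+4·4 = 42 | 6·7 = 42
M: 4·6+2·0+3·2+4·0 = 30 | 6·5 = 30
gcd(4,2,3,4,6) = 1

Coefficients: [4, 2, 3, 4, 6]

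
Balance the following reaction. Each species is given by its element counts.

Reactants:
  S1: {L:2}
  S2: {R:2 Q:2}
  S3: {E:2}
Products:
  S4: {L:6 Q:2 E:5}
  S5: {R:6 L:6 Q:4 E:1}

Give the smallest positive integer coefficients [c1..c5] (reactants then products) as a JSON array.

R: 6·0+3·2+3·0 = 6 | 1·0+1·6 = 6
L: 6·2+3·0+3·0 = 12 | 1·6+1·6 = 12
Q: 6·0+3·2+3·0 = 6 | 1·2+1·4 = 6
E: 6·0+3·0+3·2 = 6 | 1·5+1·1 = 6
gcd(6,3,3,1,1) = 1

Coefficients: [6, 3, 3, 1, 1]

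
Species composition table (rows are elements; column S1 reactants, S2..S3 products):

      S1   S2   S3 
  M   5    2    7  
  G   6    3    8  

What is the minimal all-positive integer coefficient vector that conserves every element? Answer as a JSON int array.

Coefficients: [5, 2, 3]

M: 5·5 = 25 | 2·2+3·7 = 25
G: 5·6 = 30 | 2·3+3·8 = 30
gcd(5,2,3) = 1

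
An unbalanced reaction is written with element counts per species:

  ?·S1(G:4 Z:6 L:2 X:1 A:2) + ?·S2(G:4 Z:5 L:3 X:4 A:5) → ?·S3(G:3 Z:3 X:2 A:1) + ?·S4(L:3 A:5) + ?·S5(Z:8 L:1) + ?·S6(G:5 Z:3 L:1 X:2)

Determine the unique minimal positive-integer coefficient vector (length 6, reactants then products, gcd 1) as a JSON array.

Coefficients: [4, 2, 3, 3, 2, 3]

G: 4·4+2·4 = 24 | 3·3+3·0+2·0+3·5 = 24
Z: 4·6+2·5 = 34 | 3·3+3·0+2·8+3·3 = 34
L: 4·2+2·3 = 14 | 3·0+3·3+2·1+3·1 = 14
X: 4·1+2·4 = 12 | 3·2+3·0+2·0+3·2 = 12
A: 4·2+2·5 = 18 | 3·1+3·5+2·0+3·0 = 18
gcd(4,2,3,3,2,3) = 1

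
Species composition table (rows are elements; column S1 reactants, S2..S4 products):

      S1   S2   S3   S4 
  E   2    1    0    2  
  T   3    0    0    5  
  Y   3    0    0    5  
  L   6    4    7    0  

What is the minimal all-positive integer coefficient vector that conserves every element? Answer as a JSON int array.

E: 5·2 = 10 | 4·1+2·0+3·2 = 10
T: 5·3 = 15 | 4·0+2·0+3·5 = 15
Y: 5·3 = 15 | 4·0+2·0+3·5 = 15
L: 5·6 = 30 | 4·4+2·7+3·0 = 30
gcd(5,4,2,3) = 1

Coefficients: [5, 4, 2, 3]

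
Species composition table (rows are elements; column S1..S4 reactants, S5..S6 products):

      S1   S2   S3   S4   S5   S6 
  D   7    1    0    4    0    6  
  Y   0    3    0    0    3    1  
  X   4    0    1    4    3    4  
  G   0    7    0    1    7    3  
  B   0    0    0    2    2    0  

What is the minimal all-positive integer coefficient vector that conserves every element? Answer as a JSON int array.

D: 1·7+3·1+6·0+2·4 = 18 | 2·0+3·6 = 18
Y: 1·0+3·3+6·0+2·0 = 9 | 2·3+3·1 = 9
X: 1·4+3·0+6·1+2·4 = 18 | 2·3+3·4 = 18
G: 1·0+3·7+6·0+2·1 = 23 | 2·7+3·3 = 23
B: 1·0+3·0+6·0+2·2 = 4 | 2·2+3·0 = 4
gcd(1,3,6,2,2,3) = 1

Coefficients: [1, 3, 6, 2, 2, 3]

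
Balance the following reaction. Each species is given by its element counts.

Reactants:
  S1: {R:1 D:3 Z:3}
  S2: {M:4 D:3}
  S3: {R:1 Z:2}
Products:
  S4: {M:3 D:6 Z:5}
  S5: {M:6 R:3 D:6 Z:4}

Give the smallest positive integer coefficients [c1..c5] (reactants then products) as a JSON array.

M: 4·0+6·4+5·0 = 24 | 2·3+3·6 = 24
R: 4·1+6·0+5·1 = 9 | 2·0+3·3 = 9
D: 4·3+6·3+5·0 = 30 | 2·6+3·6 = 30
Z: 4·3+6·0+5·2 = 22 | 2·5+3·4 = 22
gcd(4,6,5,2,3) = 1

Coefficients: [4, 6, 5, 2, 3]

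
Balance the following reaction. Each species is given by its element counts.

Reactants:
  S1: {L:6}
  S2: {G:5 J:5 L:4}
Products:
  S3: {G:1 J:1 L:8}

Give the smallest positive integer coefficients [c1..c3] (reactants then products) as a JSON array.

Coefficients: [6, 1, 5]

G: 6·0+1·5 = 5 | 5·1 = 5
J: 6·0+1·5 = 5 | 5·1 = 5
L: 6·6+1·4 = 40 | 5·8 = 40
gcd(6,1,5) = 1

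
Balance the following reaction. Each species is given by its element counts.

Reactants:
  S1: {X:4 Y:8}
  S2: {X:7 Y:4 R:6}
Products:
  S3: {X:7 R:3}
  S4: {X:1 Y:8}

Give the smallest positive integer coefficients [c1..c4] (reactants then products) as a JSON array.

X: 5·4+2·7 = 34 | 4·7+6·1 = 34
Y: 5·8+2·4 = 48 | 4·0+6·8 = 48
R: 5·0+2·6 = 12 | 4·3+6·0 = 12
gcd(5,2,4,6) = 1

Coefficients: [5, 2, 4, 6]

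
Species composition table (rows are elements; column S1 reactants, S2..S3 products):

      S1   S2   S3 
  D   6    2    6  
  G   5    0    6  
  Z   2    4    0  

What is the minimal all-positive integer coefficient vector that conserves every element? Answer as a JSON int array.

Coefficients: [6, 3, 5]

D: 6·6 = 36 | 3·2+5·6 = 36
G: 6·5 = 30 | 3·0+5·6 = 30
Z: 6·2 = 12 | 3·4+5·0 = 12
gcd(6,3,5) = 1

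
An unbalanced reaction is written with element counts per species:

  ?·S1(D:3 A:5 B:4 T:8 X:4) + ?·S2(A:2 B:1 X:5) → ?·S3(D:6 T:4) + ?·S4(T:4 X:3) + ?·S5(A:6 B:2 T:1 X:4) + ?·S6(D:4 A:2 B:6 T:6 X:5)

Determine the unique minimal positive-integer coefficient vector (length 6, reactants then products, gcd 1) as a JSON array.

D: 6·3+6·0 = 18 | 1·6+5·0+6·0+3·4 = 18
A: 6·5+6·2 = 42 | 1·0+5·0+6·6+3·2 = 42
B: 6·4+6·1 = 30 | 1·0+5·0+6·2+3·6 = 30
T: 6·8+6·0 = 48 | 1·4+5·4+6·1+3·6 = 48
X: 6·4+6·5 = 54 | 1·0+5·3+6·4+3·5 = 54
gcd(6,6,1,5,6,3) = 1

Coefficients: [6, 6, 1, 5, 6, 3]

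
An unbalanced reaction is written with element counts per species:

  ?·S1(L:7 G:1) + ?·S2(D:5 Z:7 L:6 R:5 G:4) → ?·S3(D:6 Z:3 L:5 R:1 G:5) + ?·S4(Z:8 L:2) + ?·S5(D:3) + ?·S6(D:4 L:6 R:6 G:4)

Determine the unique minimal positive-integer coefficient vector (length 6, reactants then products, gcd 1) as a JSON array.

Coefficients: [1, 5, 1, 4, 1, 4]

D: 1·0+5·5 = 25 | 1·6+4·0+1·3+4·4 = 25
Z: 1·0+5·7 = 35 | 1·3+4·8+1·0+4·0 = 35
L: 1·7+5·6 = 37 | 1·5+4·2+1·0+4·6 = 37
R: 1·0+5·5 = 25 | 1·1+4·0+1·0+4·6 = 25
G: 1·1+5·4 = 21 | 1·5+4·0+1·0+4·4 = 21
gcd(1,5,1,4,1,4) = 1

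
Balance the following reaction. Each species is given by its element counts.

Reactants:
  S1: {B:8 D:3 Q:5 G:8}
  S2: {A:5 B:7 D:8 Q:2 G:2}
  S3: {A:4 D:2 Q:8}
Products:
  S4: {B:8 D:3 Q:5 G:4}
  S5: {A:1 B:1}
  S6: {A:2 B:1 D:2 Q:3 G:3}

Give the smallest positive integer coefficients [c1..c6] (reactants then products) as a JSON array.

Coefficients: [4, 1, 2, 4, 1, 6]

A: 4·0+1·5+2·4 = 13 | 4·0+1·1+6·2 = 13
B: 4·8+1·7+2·0 = 39 | 4·8+1·1+6·1 = 39
D: 4·3+1·8+2·2 = 24 | 4·3+1·0+6·2 = 24
Q: 4·5+1·2+2·8 = 38 | 4·5+1·0+6·3 = 38
G: 4·8+1·2+2·0 = 34 | 4·4+1·0+6·3 = 34
gcd(4,1,2,4,1,6) = 1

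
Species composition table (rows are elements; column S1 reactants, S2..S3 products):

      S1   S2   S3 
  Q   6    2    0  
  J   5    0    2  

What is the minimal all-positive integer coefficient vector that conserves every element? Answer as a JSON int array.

Coefficients: [2, 6, 5]

Q: 2·6 = 12 | 6·2+5·0 = 12
J: 2·5 = 10 | 6·0+5·2 = 10
gcd(2,6,5) = 1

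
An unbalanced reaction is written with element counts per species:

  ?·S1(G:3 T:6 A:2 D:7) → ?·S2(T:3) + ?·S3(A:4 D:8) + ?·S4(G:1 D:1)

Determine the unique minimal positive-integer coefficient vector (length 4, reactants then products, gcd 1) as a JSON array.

Coefficients: [2, 4, 1, 6]

G: 2·3 = 6 | 4·0+1·0+6·1 = 6
T: 2·6 = 12 | 4·3+1·0+6·0 = 12
A: 2·2 = 4 | 4·0+1·4+6·0 = 4
D: 2·7 = 14 | 4·0+1·8+6·1 = 14
gcd(2,4,1,6) = 1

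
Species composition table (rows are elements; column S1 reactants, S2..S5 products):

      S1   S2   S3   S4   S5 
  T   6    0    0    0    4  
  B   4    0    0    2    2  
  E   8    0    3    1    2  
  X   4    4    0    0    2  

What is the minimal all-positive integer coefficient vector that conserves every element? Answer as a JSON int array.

Coefficients: [4, 1, 6, 2, 6]

T: 4·6 = 24 | 1·0+6·0+2·0+6·4 = 24
B: 4·4 = 16 | 1·0+6·0+2·2+6·2 = 16
E: 4·8 = 32 | 1·0+6·3+2·1+6·2 = 32
X: 4·4 = 16 | 1·4+6·0+2·0+6·2 = 16
gcd(4,1,6,2,6) = 1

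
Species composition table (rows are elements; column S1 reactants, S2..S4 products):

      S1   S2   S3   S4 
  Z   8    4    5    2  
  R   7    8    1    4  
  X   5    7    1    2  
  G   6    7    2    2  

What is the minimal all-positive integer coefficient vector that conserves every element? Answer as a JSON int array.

Coefficients: [6, 2, 6, 5]

Z: 6·8 = 48 | 2·4+6·5+5·2 = 48
R: 6·7 = 42 | 2·8+6·1+5·4 = 42
X: 6·5 = 30 | 2·7+6·1+5·2 = 30
G: 6·6 = 36 | 2·7+6·2+5·2 = 36
gcd(6,2,6,5) = 1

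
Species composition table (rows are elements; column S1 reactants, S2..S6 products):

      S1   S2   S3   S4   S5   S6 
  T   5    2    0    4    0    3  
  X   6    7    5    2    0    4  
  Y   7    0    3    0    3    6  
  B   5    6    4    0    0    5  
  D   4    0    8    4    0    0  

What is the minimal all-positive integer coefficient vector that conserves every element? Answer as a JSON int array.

T: 6·5 = 30 | 1·2+1·0+4·4+5·0+4·3 = 30
X: 6·6 = 36 | 1·7+1·5+4·2+5·0+4·4 = 36
Y: 6·7 = 42 | 1·0+1·3+4·0+5·3+4·6 = 42
B: 6·5 = 30 | 1·6+1·4+4·0+5·0+4·5 = 30
D: 6·4 = 24 | 1·0+1·8+4·4+5·0+4·0 = 24
gcd(6,1,1,4,5,4) = 1

Coefficients: [6, 1, 1, 4, 5, 4]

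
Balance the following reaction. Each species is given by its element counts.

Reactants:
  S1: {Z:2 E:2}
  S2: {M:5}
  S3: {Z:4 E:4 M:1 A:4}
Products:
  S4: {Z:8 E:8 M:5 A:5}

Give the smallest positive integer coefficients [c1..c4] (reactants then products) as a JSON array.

Z: 6·2+3·0+5·4 = 32 | 4·8 = 32
E: 6·2+3·0+5·4 = 32 | 4·8 = 32
M: 6·0+3·5+5·1 = 20 | 4·5 = 20
A: 6·0+3·0+5·4 = 20 | 4·5 = 20
gcd(6,3,5,4) = 1

Coefficients: [6, 3, 5, 4]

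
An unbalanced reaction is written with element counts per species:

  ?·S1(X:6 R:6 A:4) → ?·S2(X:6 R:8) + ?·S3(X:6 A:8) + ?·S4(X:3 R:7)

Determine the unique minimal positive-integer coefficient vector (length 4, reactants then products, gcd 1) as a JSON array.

Coefficients: [6, 1, 3, 4]

X: 6·6 = 36 | 1·6+3·6+4·3 = 36
R: 6·6 = 36 | 1·8+3·0+4·7 = 36
A: 6·4 = 24 | 1·0+3·8+4·0 = 24
gcd(6,1,3,4) = 1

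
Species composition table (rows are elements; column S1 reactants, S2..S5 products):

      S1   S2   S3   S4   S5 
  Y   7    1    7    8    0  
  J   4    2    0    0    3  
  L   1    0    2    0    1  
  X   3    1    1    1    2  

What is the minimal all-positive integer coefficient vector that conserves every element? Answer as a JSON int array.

Coefficients: [4, 5, 1, 2, 2]

Y: 4·7 = 28 | 5·1+1·7+2·8+2·0 = 28
J: 4·4 = 16 | 5·2+1·0+2·0+2·3 = 16
L: 4·1 = 4 | 5·0+1·2+2·0+2·1 = 4
X: 4·3 = 12 | 5·1+1·1+2·1+2·2 = 12
gcd(4,5,1,2,2) = 1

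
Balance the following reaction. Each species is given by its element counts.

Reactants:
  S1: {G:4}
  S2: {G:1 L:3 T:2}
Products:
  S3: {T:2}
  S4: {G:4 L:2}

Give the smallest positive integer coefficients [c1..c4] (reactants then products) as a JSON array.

G: 5·4+4·1 = 24 | 4·0+6·4 = 24
L: 5·0+4·3 = 12 | 4·0+6·2 = 12
T: 5·0+4·2 = 8 | 4·2+6·0 = 8
gcd(5,4,4,6) = 1

Coefficients: [5, 4, 4, 6]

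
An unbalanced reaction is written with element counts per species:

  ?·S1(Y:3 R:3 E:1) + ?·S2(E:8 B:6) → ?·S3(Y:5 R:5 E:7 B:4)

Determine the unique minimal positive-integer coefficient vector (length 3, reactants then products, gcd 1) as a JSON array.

Y: 5·3+2·0 = 15 | 3·5 = 15
R: 5·3+2·0 = 15 | 3·5 = 15
E: 5·1+2·8 = 21 | 3·7 = 21
B: 5·0+2·6 = 12 | 3·4 = 12
gcd(5,2,3) = 1

Coefficients: [5, 2, 3]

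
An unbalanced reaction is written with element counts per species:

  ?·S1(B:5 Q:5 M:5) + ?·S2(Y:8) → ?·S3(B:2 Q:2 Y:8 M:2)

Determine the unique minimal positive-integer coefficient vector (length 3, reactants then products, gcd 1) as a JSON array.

B: 2·5+5·0 = 10 | 5·2 = 10
Q: 2·5+5·0 = 10 | 5·2 = 10
Y: 2·0+5·8 = 40 | 5·8 = 40
M: 2·5+5·0 = 10 | 5·2 = 10
gcd(2,5,5) = 1

Coefficients: [2, 5, 5]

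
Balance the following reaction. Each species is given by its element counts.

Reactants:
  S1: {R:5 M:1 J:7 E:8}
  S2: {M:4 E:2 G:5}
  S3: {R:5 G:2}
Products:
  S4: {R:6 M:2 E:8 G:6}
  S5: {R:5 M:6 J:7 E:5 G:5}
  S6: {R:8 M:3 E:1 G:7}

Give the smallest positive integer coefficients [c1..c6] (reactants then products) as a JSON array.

R: 1·5+4·0+6·5 = 35 | 1·6+1·5+3·8 = 35
M: 1·1+4·4+6·0 = 17 | 1·2+1·6+3·3 = 17
J: 1·7+4·0+6·0 = 7 | 1·0+1·7+3·0 = 7
E: 1·8+4·2+6·0 = 16 | 1·8+1·5+3·1 = 16
G: 1·0+4·5+6·2 = 32 | 1·6+1·5+3·7 = 32
gcd(1,4,6,1,1,3) = 1

Coefficients: [1, 4, 6, 1, 1, 3]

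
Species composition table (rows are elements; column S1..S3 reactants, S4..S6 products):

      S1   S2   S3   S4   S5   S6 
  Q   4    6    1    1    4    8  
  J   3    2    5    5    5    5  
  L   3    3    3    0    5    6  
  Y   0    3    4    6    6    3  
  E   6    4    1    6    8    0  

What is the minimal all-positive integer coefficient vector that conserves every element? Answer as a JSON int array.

Coefficients: [1, 6, 6, 2, 3, 4]

Q: 1·4+6·6+6·1 = 46 | 2·1+3·4+4·8 = 46
J: 1·3+6·2+6·5 = 45 | 2·5+3·5+4·5 = 45
L: 1·3+6·3+6·3 = 39 | 2·0+3·5+4·6 = 39
Y: 1·0+6·3+6·4 = 42 | 2·6+3·6+4·3 = 42
E: 1·6+6·4+6·1 = 36 | 2·6+3·8+4·0 = 36
gcd(1,6,6,2,3,4) = 1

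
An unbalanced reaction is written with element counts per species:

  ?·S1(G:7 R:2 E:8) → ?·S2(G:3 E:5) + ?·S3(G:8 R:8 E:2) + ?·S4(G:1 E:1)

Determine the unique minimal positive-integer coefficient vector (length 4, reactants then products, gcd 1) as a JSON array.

Coefficients: [4, 5, 1, 5]

G: 4·7 = 28 | 5·3+1·8+5·1 = 28
R: 4·2 = 8 | 5·0+1·8+5·0 = 8
E: 4·8 = 32 | 5·5+1·2+5·1 = 32
gcd(4,5,1,5) = 1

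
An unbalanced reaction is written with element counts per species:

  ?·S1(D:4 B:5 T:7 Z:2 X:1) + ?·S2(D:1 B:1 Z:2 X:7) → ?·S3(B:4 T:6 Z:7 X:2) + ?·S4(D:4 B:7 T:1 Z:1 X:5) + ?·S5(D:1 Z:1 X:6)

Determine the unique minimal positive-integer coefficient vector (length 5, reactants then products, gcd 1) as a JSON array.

Coefficients: [1, 6, 1, 1, 6]

D: 1·4+6·1 = 10 | 1·0+1·4+6·1 = 10
B: 1·5+6·1 = 11 | 1·4+1·7+6·0 = 11
T: 1·7+6·0 = 7 | 1·6+1·1+6·0 = 7
Z: 1·2+6·2 = 14 | 1·7+1·1+6·1 = 14
X: 1·1+6·7 = 43 | 1·2+1·5+6·6 = 43
gcd(1,6,1,1,6) = 1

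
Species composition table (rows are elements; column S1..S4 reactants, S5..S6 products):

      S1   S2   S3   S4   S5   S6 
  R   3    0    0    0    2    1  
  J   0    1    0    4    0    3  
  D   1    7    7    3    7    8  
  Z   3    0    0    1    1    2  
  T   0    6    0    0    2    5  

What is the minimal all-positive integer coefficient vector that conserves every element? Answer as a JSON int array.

Coefficients: [4, 6, 2, 3, 3, 6]

R: 4·3+6·0+2·0+3·0 = 12 | 3·2+6·1 = 12
J: 4·0+6·1+2·0+3·4 = 18 | 3·0+6·3 = 18
D: 4·1+6·7+2·7+3·3 = 69 | 3·7+6·8 = 69
Z: 4·3+6·0+2·0+3·1 = 15 | 3·1+6·2 = 15
T: 4·0+6·6+2·0+3·0 = 36 | 3·2+6·5 = 36
gcd(4,6,2,3,3,6) = 1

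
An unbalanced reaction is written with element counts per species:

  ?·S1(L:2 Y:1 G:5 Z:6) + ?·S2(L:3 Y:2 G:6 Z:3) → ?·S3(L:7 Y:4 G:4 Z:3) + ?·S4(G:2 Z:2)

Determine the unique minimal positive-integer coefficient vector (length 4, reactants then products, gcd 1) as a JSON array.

L: 2·2+1·3 = 7 | 1·7+6·0 = 7
Y: 2·1+1·2 = 4 | 1·4+6·0 = 4
G: 2·5+1·6 = 16 | 1·4+6·2 = 16
Z: 2·6+1·3 = 15 | 1·3+6·2 = 15
gcd(2,1,1,6) = 1

Coefficients: [2, 1, 1, 6]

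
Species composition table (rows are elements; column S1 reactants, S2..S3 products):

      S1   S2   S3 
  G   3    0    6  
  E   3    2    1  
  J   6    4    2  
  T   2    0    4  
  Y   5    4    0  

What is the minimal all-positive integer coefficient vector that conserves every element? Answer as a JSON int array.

G: 4·3 = 12 | 5·0+2·6 = 12
E: 4·3 = 12 | 5·2+2·1 = 12
J: 4·6 = 24 | 5·4+2·2 = 24
T: 4·2 = 8 | 5·0+2·4 = 8
Y: 4·5 = 20 | 5·4+2·0 = 20
gcd(4,5,2) = 1

Coefficients: [4, 5, 2]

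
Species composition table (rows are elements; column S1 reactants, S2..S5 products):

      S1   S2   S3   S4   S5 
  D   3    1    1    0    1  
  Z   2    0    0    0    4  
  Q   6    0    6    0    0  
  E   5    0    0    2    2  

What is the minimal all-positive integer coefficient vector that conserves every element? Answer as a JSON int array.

D: 2·3 = 6 | 3·1+2·1+4·0+1·1 = 6
Z: 2·2 = 4 | 3·0+2·0+4·0+1·4 = 4
Q: 2·6 = 12 | 3·0+2·6+4·0+1·0 = 12
E: 2·5 = 10 | 3·0+2·0+4·2+1·2 = 10
gcd(2,3,2,4,1) = 1

Coefficients: [2, 3, 2, 4, 1]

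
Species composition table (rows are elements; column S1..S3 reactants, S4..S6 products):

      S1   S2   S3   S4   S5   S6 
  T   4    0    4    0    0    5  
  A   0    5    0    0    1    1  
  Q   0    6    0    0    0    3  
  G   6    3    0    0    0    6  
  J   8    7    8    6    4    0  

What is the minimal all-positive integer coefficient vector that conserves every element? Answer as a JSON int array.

Coefficients: [3, 2, 2, 5, 6, 4]

T: 3·4+2·0+2·4 = 20 | 5·0+6·0+4·5 = 20
A: 3·0+2·5+2·0 = 10 | 5·0+6·1+4·1 = 10
Q: 3·0+2·6+2·0 = 12 | 5·0+6·0+4·3 = 12
G: 3·6+2·3+2·0 = 24 | 5·0+6·0+4·6 = 24
J: 3·8+2·7+2·8 = 54 | 5·6+6·4+4·0 = 54
gcd(3,2,2,5,6,4) = 1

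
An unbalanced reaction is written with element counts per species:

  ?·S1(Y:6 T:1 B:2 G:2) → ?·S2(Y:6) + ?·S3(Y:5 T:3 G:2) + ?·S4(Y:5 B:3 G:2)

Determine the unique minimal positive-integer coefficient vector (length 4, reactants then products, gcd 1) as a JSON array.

Y: 6·6 = 36 | 1·6+2·5+4·5 = 36
T: 6·1 = 6 | 1·0+2·3+4·0 = 6
B: 6·2 = 12 | 1·0+2·0+4·3 = 12
G: 6·2 = 12 | 1·0+2·2+4·2 = 12
gcd(6,1,2,4) = 1

Coefficients: [6, 1, 2, 4]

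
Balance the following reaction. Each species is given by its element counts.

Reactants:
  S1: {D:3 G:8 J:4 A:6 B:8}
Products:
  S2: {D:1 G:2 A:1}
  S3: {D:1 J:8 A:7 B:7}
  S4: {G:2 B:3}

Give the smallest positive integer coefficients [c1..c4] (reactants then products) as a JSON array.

D: 2·3 = 6 | 5·1+1·1+3·0 = 6
G: 2·8 = 16 | 5·2+1·0+3·2 = 16
J: 2·4 = 8 | 5·0+1·8+3·0 = 8
A: 2·6 = 12 | 5·1+1·7+3·0 = 12
B: 2·8 = 16 | 5·0+1·7+3·3 = 16
gcd(2,5,1,3) = 1

Coefficients: [2, 5, 1, 3]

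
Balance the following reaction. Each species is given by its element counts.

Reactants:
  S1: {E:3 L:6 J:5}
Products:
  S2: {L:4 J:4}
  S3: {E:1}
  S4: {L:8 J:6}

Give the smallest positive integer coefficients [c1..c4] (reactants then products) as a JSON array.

Coefficients: [2, 1, 6, 1]

E: 2·3 = 6 | 1·0+6·1+1·0 = 6
L: 2·6 = 12 | 1·4+6·0+1·8 = 12
J: 2·5 = 10 | 1·4+6·0+1·6 = 10
gcd(2,1,6,1) = 1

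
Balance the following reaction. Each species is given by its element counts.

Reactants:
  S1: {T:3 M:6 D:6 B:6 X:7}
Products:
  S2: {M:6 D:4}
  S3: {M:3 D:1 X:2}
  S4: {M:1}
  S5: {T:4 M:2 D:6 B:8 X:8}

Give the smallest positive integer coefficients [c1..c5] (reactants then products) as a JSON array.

Coefficients: [4, 1, 2, 6, 3]

T: 4·3 = 12 | 1·0+2·0+6·0+3·4 = 12
M: 4·6 = 24 | 1·6+2·3+6·1+3·2 = 24
D: 4·6 = 24 | 1·4+2·1+6·0+3·6 = 24
B: 4·6 = 24 | 1·0+2·0+6·0+3·8 = 24
X: 4·7 = 28 | 1·0+2·2+6·0+3·8 = 28
gcd(4,1,2,6,3) = 1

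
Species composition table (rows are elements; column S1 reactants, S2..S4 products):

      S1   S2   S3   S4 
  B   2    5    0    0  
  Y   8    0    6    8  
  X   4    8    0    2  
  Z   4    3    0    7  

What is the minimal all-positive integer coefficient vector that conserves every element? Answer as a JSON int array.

Coefficients: [5, 2, 4, 2]

B: 5·2 = 10 | 2·5+4·0+2·0 = 10
Y: 5·8 = 40 | 2·0+4·6+2·8 = 40
X: 5·4 = 20 | 2·8+4·0+2·2 = 20
Z: 5·4 = 20 | 2·3+4·0+2·7 = 20
gcd(5,2,4,2) = 1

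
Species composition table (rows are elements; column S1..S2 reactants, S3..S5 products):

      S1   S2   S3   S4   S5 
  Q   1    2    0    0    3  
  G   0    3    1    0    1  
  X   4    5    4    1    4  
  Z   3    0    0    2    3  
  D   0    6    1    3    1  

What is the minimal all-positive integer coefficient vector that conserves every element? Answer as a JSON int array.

Coefficients: [6, 3, 5, 3, 4]

Q: 6·1+3·2 = 12 | 5·0+3·0+4·3 = 12
G: 6·0+3·3 = 9 | 5·1+3·0+4·1 = 9
X: 6·4+3·5 = 39 | 5·4+3·1+4·4 = 39
Z: 6·3+3·0 = 18 | 5·0+3·2+4·3 = 18
D: 6·0+3·6 = 18 | 5·1+3·3+4·1 = 18
gcd(6,3,5,3,4) = 1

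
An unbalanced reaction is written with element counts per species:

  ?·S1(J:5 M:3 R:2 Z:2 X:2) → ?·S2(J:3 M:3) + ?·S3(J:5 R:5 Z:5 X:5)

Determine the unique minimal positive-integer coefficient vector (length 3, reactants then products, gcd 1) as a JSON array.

J: 5·5 = 25 | 5·3+2·5 = 25
M: 5·3 = 15 | 5·3+2·0 = 15
R: 5·2 = 10 | 5·0+2·5 = 10
Z: 5·2 = 10 | 5·0+2·5 = 10
X: 5·2 = 10 | 5·0+2·5 = 10
gcd(5,5,2) = 1

Coefficients: [5, 5, 2]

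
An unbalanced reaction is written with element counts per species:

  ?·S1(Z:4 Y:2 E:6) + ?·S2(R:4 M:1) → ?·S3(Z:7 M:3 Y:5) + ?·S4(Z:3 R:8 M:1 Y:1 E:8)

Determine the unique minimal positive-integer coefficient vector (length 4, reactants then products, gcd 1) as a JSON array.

Coefficients: [4, 6, 1, 3]

Z: 4·4+6·0 = 16 | 1·7+3·3 = 16
R: 4·0+6·4 = 24 | 1·0+3·8 = 24
M: 4·0+6·1 = 6 | 1·3+3·1 = 6
Y: 4·2+6·0 = 8 | 1·5+3·1 = 8
E: 4·6+6·0 = 24 | 1·0+3·8 = 24
gcd(4,6,1,3) = 1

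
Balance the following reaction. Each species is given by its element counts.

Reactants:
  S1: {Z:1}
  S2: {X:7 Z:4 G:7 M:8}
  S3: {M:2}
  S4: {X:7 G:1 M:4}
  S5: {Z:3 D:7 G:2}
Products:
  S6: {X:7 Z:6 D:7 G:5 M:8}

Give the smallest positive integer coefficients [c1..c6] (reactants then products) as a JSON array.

Coefficients: [5, 1, 4, 2, 3, 3]

X: 5·0+1·7+4·0+2·7+3·0 = 21 | 3·7 = 21
Z: 5·1+1·4+4·0+2·0+3·3 = 18 | 3·6 = 18
D: 5·0+1·0+4·0+2·0+3·7 = 21 | 3·7 = 21
G: 5·0+1·7+4·0+2·1+3·2 = 15 | 3·5 = 15
M: 5·0+1·8+4·2+2·4+3·0 = 24 | 3·8 = 24
gcd(5,1,4,2,3,3) = 1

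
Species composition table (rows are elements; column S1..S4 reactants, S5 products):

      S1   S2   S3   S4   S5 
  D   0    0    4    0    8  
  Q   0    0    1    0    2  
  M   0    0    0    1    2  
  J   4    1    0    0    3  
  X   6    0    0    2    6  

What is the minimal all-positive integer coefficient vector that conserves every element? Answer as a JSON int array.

D: 1·0+5·0+6·4+6·0 = 24 | 3·8 = 24
Q: 1·0+5·0+6·1+6·0 = 6 | 3·2 = 6
M: 1·0+5·0+6·0+6·1 = 6 | 3·2 = 6
J: 1·4+5·1+6·0+6·0 = 9 | 3·3 = 9
X: 1·6+5·0+6·0+6·2 = 18 | 3·6 = 18
gcd(1,5,6,6,3) = 1

Coefficients: [1, 5, 6, 6, 3]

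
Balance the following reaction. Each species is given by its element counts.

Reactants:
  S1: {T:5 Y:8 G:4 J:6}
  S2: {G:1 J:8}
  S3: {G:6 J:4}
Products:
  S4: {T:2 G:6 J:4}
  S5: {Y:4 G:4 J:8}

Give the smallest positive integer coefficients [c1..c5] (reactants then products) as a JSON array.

Coefficients: [2, 2, 6, 5, 4]

T: 2·5+2·0+6·0 = 10 | 5·2+4·0 = 10
Y: 2·8+2·0+6·0 = 16 | 5·0+4·4 = 16
G: 2·4+2·1+6·6 = 46 | 5·6+4·4 = 46
J: 2·6+2·8+6·4 = 52 | 5·4+4·8 = 52
gcd(2,2,6,5,4) = 1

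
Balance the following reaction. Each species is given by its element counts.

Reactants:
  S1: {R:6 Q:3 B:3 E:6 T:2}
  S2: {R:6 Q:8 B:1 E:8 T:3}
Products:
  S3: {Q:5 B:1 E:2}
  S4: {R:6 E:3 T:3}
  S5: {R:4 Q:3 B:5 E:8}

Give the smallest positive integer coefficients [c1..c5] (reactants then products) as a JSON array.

Coefficients: [6, 2, 5, 6, 3]

R: 6·6+2·6 = 48 | 5·0+6·6+3·4 = 48
Q: 6·3+2·8 = 34 | 5·5+6·0+3·3 = 34
B: 6·3+2·1 = 20 | 5·1+6·0+3·5 = 20
E: 6·6+2·8 = 52 | 5·2+6·3+3·8 = 52
T: 6·2+2·3 = 18 | 5·0+6·3+3·0 = 18
gcd(6,2,5,6,3) = 1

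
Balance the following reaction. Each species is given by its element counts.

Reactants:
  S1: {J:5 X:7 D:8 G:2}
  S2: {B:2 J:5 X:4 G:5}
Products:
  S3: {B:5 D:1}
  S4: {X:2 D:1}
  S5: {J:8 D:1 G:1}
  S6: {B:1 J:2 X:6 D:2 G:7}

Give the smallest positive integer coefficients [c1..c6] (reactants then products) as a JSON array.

Coefficients: [2, 4, 1, 6, 3, 3]

B: 2·0+4·2 = 8 | 1·5+6·0+3·0+3·1 = 8
J: 2·5+4·5 = 30 | 1·0+6·0+3·8+3·2 = 30
X: 2·7+4·4 = 30 | 1·0+6·2+3·0+3·6 = 30
D: 2·8+4·0 = 16 | 1·1+6·1+3·1+3·2 = 16
G: 2·2+4·5 = 24 | 1·0+6·0+3·1+3·7 = 24
gcd(2,4,1,6,3,3) = 1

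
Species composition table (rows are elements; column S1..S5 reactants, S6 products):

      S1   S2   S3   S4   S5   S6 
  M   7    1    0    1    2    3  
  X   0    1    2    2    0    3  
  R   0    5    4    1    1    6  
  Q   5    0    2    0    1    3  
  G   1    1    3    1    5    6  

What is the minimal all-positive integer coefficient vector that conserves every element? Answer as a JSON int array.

M: 1·7+2·1+5·0+3·1+3·2 = 18 | 6·3 = 18
X: 1·0+2·1+5·2+3·2+3·0 = 18 | 6·3 = 18
R: 1·0+2·5+5·4+3·1+3·1 = 36 | 6·6 = 36
Q: 1·5+2·0+5·2+3·0+3·1 = 18 | 6·3 = 18
G: 1·1+2·1+5·3+3·1+3·5 = 36 | 6·6 = 36
gcd(1,2,5,3,3,6) = 1

Coefficients: [1, 2, 5, 3, 3, 6]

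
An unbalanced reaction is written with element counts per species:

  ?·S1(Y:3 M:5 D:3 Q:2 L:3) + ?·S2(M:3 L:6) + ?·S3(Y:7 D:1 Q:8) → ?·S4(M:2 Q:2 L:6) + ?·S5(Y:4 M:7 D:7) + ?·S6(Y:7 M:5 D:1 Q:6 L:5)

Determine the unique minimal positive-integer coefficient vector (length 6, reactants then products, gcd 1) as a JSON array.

Coefficients: [5, 4, 2, 4, 2, 3]

Y: 5·3+4·0+2·7 = 29 | 4·0+2·4+3·7 = 29
M: 5·5+4·3+2·0 = 37 | 4·2+2·7+3·5 = 37
D: 5·3+4·0+2·1 = 17 | 4·0+2·7+3·1 = 17
Q: 5·2+4·0+2·8 = 26 | 4·2+2·0+3·6 = 26
L: 5·3+4·6+2·0 = 39 | 4·6+2·0+3·5 = 39
gcd(5,4,2,4,2,3) = 1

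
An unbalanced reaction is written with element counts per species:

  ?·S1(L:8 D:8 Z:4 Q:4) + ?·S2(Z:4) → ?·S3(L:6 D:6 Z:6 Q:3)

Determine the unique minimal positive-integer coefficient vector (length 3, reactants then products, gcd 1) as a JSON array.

Coefficients: [3, 3, 4]

L: 3·8+3·0 = 24 | 4·6 = 24
D: 3·8+3·0 = 24 | 4·6 = 24
Z: 3·4+3·4 = 24 | 4·6 = 24
Q: 3·4+3·0 = 12 | 4·3 = 12
gcd(3,3,4) = 1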